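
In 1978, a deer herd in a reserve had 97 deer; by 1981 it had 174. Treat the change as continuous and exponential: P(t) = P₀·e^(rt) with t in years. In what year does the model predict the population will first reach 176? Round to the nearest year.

year 1981

r = ln(174/97) / 3 = 0.58434/3 ≈ 0.194781 per year
t = ln(176/97) / r = 0.59577/0.194781 ≈ 3.06 years after 1978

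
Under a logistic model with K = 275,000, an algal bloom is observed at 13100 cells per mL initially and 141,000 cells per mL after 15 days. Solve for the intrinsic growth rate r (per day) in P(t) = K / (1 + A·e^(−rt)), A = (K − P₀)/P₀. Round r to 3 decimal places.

r ≈ 0.203 per day

A = (275000 − 13100)/13100 = 19.99237
141000 = 275000/(1 + 19.99237·e^(−r·15)) → e^(−15r) = (1.95035 − 1)/19.99237 = 0.047536
r = −ln(0.047536)/15 = 3.04627/15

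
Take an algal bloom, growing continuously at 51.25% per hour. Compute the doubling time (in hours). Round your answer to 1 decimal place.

doubling time ≈ 1.4 hours

doubling time = ln(2) / |r| = 0.69315 / 0.5125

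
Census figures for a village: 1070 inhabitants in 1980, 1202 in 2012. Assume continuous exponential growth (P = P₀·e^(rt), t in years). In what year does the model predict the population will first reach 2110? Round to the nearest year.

year 2167

r = ln(1202/1070) / 32 = 0.11633/32 ≈ 0.003635 per year
t = ln(2110/1070) / r = 0.67903/0.003635 ≈ 186.79 years after 1980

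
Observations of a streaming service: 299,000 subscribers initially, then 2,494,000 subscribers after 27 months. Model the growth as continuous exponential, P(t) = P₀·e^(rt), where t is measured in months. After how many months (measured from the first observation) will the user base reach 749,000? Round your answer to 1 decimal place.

r = ln(2494000/299000) / 27 ≈ 0.078563 per month
t = ln(749000/299000) / r = 0.9183 / 0.078563 ≈ 11.689

t ≈ 11.7 months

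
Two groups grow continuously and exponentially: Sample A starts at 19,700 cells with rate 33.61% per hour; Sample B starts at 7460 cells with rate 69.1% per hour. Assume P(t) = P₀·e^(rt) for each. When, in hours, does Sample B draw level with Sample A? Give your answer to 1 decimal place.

t ≈ 2.7 hours

19700·e^(0.3361t) = 7460·e^(0.691t)
19700/7460 = e^((0.691 − 0.3361)t) → ln(2.64075) = 0.3549·t
t = 0.97106 / 0.3549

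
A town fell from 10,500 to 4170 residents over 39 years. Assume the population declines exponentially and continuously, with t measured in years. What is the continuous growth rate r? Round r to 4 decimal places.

r ≈ -0.0237 per year

4170 = 10500 · e^(r·39)
e^(39r) = 4170/10500 = 0.39714
r = ln(0.39714) / 39 = -0.92346 / 39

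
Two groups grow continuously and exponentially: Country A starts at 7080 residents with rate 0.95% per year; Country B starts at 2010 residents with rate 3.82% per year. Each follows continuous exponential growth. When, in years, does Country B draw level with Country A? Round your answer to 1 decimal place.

t ≈ 43.9 years

7080·e^(0.0095t) = 2010·e^(0.0382t)
7080/2010 = e^((0.0382 − 0.0095)t) → ln(3.52239) = 0.0287·t
t = 1.25914 / 0.0287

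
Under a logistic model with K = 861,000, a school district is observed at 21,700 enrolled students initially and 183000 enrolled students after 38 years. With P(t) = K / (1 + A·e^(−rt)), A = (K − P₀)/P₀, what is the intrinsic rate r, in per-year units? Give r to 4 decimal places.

r ≈ 0.0617 per year

A = (861000 − 21700)/21700 = 38.67742
183000 = 861000/(1 + 38.67742·e^(−r·38)) → e^(−38r) = (4.70492 − 1)/38.67742 = 0.09579
r = −ln(0.09579)/38 = 2.34559/38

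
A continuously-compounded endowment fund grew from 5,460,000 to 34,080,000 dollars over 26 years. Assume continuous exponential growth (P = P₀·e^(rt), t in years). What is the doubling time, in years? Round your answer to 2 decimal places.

doubling time ≈ 9.84 years

r = ln(34080000/5460000) / 26 = ln(6.24176) / 26 ≈ 0.070433 per year
doubling time = ln 2 / |r| = 0.69315 / 0.070433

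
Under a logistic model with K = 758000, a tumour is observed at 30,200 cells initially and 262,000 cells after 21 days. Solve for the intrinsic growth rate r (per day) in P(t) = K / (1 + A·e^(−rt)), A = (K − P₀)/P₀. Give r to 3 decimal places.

A = (758000 − 30200)/30200 = 24.09934
262000 = 758000/(1 + 24.09934·e^(−r·21)) → e^(−21r) = (2.89313 − 1)/24.09934 = 0.078555
r = −ln(0.078555)/21 = 2.54395/21

r ≈ 0.121 per day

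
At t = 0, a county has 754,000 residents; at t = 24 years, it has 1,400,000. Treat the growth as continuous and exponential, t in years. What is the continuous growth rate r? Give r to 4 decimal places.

r ≈ 0.0258 per year

1400000 = 754000 · e^(r·24)
e^(24r) = 1400000/754000 = 1.85676
r = ln(1.85676) / 24 = 0.61884 / 24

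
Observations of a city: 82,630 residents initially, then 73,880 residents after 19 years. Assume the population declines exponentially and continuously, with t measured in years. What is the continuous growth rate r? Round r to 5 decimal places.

73880 = 82630 · e^(r·19)
e^(19r) = 73880/82630 = 0.89411
r = ln(0.89411) / 19 = -0.11193 / 19

r ≈ -0.00589 per year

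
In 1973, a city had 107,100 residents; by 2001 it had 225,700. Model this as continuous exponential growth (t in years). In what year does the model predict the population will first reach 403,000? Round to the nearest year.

year 2023

r = ln(225700/107100) / 28 = 0.74544/28 ≈ 0.026623 per year
t = ln(403000/107100) / r = 1.32517/0.026623 ≈ 49.78 years after 1973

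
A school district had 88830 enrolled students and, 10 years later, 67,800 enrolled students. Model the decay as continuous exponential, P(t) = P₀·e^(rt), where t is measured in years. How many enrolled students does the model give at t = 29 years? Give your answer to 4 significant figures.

r = ln(67800/88830) / 10 ≈ -0.027016 per year
P(29) = 88830 · e^(-0.027016·29) = 88830 · 0.45682 ≈ 40579.13

≈ 40,580 enrolled students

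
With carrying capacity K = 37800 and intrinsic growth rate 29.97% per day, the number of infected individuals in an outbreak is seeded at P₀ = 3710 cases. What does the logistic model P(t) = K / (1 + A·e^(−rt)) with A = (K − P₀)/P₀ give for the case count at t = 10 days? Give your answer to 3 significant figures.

A = (37800 − 3710)/3710 = 9.18868
P(10) = 37800 / (1 + 9.18868·e^(−0.2997·10)) = 37800 / (1 + 9.18868·0.049937)
= 37800 / 1.45885 ≈ 25910.79

≈ 25,900 cases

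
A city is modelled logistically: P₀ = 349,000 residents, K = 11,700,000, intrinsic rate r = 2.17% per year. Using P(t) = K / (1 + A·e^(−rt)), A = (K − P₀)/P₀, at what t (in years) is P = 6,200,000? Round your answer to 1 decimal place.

t ≈ 166.0 years

A = (11700000 − 349000)/349000 = 32.52436
6200000 = 11700000/(1 + 32.52436·e^(−0.0217t)) → 1 + 32.52436·e^(−0.0217t) = 1.8871
e^(−0.0217t) = 0.027275 → t = ln(36.66382)/0.0217 = 3.60179/0.0217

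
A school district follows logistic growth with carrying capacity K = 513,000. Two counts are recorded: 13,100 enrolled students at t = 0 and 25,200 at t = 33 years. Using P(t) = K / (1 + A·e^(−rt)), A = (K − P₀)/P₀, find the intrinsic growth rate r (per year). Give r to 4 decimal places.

A = (513000 − 13100)/13100 = 38.16031
25200 = 513000/(1 + 38.16031·e^(−r·33)) → e^(−33r) = (20.35714 − 1)/38.16031 = 0.507259
r = −ln(0.507259)/33 = 0.67873/33

r ≈ 0.0206 per year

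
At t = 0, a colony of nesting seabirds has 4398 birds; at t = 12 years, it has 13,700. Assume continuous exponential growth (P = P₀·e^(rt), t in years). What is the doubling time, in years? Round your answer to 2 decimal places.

r = ln(13700/4398) / 12 = ln(3.11505) / 12 ≈ 0.094687 per year
doubling time = ln 2 / |r| = 0.69315 / 0.094687

doubling time ≈ 7.32 years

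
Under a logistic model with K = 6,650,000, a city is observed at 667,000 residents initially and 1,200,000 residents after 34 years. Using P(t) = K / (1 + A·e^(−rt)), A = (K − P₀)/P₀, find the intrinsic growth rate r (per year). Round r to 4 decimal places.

A = (6650000 − 667000)/667000 = 8.97001
1200000 = 6650000/(1 + 8.97001·e^(−r·34)) → e^(−34r) = (5.54167 − 1)/8.97001 = 0.506317
r = −ln(0.506317)/34 = 0.68059/34

r ≈ 0.0200 per year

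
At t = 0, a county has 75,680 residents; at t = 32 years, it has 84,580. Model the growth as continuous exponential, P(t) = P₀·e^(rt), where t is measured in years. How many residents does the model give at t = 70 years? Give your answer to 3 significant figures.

r = ln(84580/75680) / 32 ≈ 0.003474 per year
P(70) = 75680 · e^(0.003474·70) = 75680 · 1.27534 ≈ 96517.92

≈ 96,500 residents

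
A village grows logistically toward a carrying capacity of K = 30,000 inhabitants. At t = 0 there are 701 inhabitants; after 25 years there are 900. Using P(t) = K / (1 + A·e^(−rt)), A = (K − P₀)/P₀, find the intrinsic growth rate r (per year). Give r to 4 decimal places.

A = (30000 − 701)/701 = 41.79601
900 = 30000/(1 + 41.79601·e^(−r·25)) → e^(−25r) = (33.33333 − 1)/41.79601 = 0.773599
r = −ln(0.773599)/25 = 0.2567/25

r ≈ 0.0103 per year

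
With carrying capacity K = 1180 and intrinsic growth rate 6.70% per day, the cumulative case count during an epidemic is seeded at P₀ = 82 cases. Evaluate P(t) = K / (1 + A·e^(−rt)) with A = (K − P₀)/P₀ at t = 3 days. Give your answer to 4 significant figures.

A = (1180 − 82)/82 = 13.39024
P(3) = 1180 / (1 + 13.39024·e^(−0.067·3)) = 1180 / (1 + 13.39024·0.817912)
= 1180 / 11.95205 ≈ 98.73

≈ 98.73 cases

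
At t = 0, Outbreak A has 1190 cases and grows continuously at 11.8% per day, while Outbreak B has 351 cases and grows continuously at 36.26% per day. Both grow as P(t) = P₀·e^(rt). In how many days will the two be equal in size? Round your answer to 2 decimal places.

1190·e^(0.118t) = 351·e^(0.3626t)
1190/351 = e^((0.3626 − 0.118)t) → ln(3.39031) = 0.2446·t
t = 1.22092 / 0.2446

t ≈ 4.99 days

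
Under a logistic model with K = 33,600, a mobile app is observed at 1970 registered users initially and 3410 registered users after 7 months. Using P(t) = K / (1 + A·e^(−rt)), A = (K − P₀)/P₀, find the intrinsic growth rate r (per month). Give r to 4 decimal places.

r ≈ 0.0850 per month

A = (33600 − 1970)/1970 = 16.05584
3410 = 33600/(1 + 16.05584·e^(−r·7)) → e^(−7r) = (9.85337 − 1)/16.05584 = 0.551411
r = −ln(0.551411)/7 = 0.59527/7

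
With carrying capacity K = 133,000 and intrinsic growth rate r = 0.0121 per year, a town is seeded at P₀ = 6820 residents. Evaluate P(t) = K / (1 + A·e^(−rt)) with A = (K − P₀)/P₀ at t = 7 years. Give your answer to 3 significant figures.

A = (133000 − 6820)/6820 = 18.50147
P(7) = 133000 / (1 + 18.50147·e^(−0.0121·7)) = 133000 / (1 + 18.50147·0.918788)
= 133000 / 17.99892 ≈ 7389.33

≈ 7,390 residents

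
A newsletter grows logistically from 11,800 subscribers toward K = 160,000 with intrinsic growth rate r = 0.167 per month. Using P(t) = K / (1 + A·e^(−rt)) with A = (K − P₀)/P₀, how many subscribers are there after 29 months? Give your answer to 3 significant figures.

≈ 146,000 subscribers

A = (160000 − 11800)/11800 = 12.55932
P(29) = 160000 / (1 + 12.55932·e^(−0.167·29)) = 160000 / (1 + 12.55932·0.007883)
= 160000 / 1.09901 ≈ 145585.6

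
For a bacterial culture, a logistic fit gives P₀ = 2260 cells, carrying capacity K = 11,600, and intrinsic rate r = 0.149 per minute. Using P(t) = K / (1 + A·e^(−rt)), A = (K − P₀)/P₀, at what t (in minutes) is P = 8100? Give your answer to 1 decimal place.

A = (11600 − 2260)/2260 = 4.13274
8100 = 11600/(1 + 4.13274·e^(−0.149t)) → 1 + 4.13274·e^(−0.149t) = 1.4321
e^(−0.149t) = 0.104555 → t = ln(9.56435)/0.149 = 2.25804/0.149

t ≈ 15.2 minutes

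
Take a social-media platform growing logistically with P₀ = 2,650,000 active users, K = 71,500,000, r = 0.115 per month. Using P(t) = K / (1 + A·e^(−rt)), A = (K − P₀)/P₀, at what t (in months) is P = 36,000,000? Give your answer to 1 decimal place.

A = (71500000 − 2650000)/2650000 = 25.98113
36000000 = 71500000/(1 + 25.98113·e^(−0.115t)) → 1 + 25.98113·e^(−0.115t) = 1.98611
e^(−0.115t) = 0.037955 → t = ln(26.34706)/0.115 = 3.27136/0.115

t ≈ 28.4 months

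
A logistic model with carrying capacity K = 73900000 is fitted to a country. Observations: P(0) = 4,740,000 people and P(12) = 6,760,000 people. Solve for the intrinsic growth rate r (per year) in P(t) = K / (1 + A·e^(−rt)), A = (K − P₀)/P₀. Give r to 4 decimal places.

r ≈ 0.0321 per year

A = (73900000 − 4740000)/4740000 = 14.59072
6760000 = 73900000/(1 + 14.59072·e^(−r·12)) → e^(−12r) = (10.93195 − 1)/14.59072 = 0.680704
r = −ln(0.680704)/12 = 0.38463/12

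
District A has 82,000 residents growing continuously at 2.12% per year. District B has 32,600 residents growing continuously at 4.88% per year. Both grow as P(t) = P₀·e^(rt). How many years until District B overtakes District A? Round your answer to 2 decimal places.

t ≈ 33.42 years

82000·e^(0.0212t) = 32600·e^(0.0488t)
82000/32600 = e^((0.0488 − 0.0212)t) → ln(2.51534) = 0.0276·t
t = 0.92241 / 0.0276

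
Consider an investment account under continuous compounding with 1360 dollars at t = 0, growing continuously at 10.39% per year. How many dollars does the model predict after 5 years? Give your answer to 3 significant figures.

P(5) = 1360 · e^(0.1039·5) = 1360 · e^(0.5195)
= 1360 · 1.68119 ≈ 2286.41

≈ 2,290 dollars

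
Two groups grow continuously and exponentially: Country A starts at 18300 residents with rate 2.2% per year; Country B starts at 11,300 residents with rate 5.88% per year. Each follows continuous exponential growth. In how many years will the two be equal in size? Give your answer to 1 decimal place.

18300·e^(0.022t) = 11300·e^(0.0588t)
18300/11300 = e^((0.0588 − 0.022)t) → ln(1.61947) = 0.0368·t
t = 0.4821 / 0.0368

t ≈ 13.1 years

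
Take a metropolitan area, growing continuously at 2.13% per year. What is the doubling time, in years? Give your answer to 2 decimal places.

doubling time ≈ 32.54 years

doubling time = ln(2) / |r| = 0.69315 / 0.0213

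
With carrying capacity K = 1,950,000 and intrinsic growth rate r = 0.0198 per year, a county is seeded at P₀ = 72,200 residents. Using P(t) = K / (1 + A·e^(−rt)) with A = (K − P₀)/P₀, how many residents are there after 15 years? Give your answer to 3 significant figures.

≈ 95,900 residents

A = (1950000 − 72200)/72200 = 26.00831
P(15) = 1950000 / (1 + 26.00831·e^(−0.0198·15)) = 1950000 / (1 + 26.00831·0.743044)
= 1950000 / 20.32532 ≈ 95939.45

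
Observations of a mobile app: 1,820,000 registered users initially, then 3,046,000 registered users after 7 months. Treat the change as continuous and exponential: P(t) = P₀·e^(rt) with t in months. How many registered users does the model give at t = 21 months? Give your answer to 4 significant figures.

≈ 8,532,000 registered users

r = ln(3046000/1820000) / 7 ≈ 0.07357 per month
P(21) = 1820000 · e^(0.07357·21) = 1820000 · 4.68787 ≈ 8531922.88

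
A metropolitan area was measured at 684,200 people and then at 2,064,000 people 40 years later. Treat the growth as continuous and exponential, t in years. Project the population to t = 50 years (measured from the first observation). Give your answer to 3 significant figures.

≈ 2,720,000 people

r = ln(2064000/684200) / 40 ≈ 0.027604 per year
P(50) = 684200 · e^(0.027604·50) = 684200 · 3.97565 ≈ 2720140.58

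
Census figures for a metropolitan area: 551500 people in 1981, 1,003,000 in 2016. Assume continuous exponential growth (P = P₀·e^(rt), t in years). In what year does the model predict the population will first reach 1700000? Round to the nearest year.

year 2047

r = ln(1003000/551500) / 35 = 0.59811/35 ≈ 0.017089 per year
t = ln(1700000/551500) / r = 1.12574/0.017089 ≈ 65.88 years after 1981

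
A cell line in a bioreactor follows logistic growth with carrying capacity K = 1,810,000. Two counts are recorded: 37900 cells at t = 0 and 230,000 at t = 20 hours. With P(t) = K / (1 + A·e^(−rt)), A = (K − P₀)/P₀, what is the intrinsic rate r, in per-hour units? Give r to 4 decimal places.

r ≈ 0.0959 per hour

A = (1810000 − 37900)/37900 = 46.75726
230000 = 1810000/(1 + 46.75726·e^(−r·20)) → e^(−20r) = (7.86957 − 1)/46.75726 = 0.14692
r = −ln(0.14692)/20 = 1.91787/20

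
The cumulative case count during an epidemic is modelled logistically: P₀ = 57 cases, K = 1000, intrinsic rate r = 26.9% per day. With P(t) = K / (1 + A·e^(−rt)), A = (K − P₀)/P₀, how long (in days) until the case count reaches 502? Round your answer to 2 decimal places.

t ≈ 10.46 days

A = (1000 − 57)/57 = 16.54386
502 = 1000/(1 + 16.54386·e^(−0.269t)) → 1 + 16.54386·e^(−0.269t) = 1.99203
e^(−0.269t) = 0.059964 → t = ln(16.67674)/0.269 = 2.81402/0.269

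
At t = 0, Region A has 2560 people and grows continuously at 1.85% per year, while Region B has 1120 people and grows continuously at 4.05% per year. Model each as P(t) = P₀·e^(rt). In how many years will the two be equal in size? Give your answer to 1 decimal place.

2560·e^(0.0185t) = 1120·e^(0.0405t)
2560/1120 = e^((0.0405 − 0.0185)t) → ln(2.28571) = 0.022·t
t = 0.82668 / 0.022

t ≈ 37.6 years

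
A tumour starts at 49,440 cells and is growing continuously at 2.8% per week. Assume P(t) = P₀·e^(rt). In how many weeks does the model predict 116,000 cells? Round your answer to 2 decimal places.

t ≈ 30.46 weeks

116000 = 49440 · e^(0.028·t)
t = ln(116000/49440) / 0.028 = ln(2.34628) / 0.028 = 0.85283 / 0.028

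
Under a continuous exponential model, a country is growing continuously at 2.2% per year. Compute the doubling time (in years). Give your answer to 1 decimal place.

doubling time ≈ 31.5 years

doubling time = ln(2) / |r| = 0.69315 / 0.022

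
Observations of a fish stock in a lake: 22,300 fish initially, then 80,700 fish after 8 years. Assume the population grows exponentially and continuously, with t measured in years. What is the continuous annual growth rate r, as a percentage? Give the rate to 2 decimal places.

r ≈ 16.08% per year

80700 = 22300 · e^(r·8)
e^(8r) = 80700/22300 = 3.61883
r = ln(3.61883) / 8 = 1.28615 / 8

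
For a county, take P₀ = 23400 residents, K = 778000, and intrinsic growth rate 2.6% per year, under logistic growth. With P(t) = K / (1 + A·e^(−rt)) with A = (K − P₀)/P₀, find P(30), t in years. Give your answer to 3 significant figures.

A = (778000 − 23400)/23400 = 32.24786
P(30) = 778000 / (1 + 32.24786·e^(−0.026·30)) = 778000 / (1 + 32.24786·0.458406)
= 778000 / 15.78261 ≈ 49294.75

≈ 49,300 residents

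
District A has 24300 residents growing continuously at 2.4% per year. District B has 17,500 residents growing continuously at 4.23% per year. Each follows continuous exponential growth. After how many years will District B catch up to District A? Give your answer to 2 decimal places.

24300·e^(0.024t) = 17500·e^(0.0423t)
24300/17500 = e^((0.0423 − 0.024)t) → ln(1.38857) = 0.0183·t
t = 0.32828 / 0.0183

t ≈ 17.94 years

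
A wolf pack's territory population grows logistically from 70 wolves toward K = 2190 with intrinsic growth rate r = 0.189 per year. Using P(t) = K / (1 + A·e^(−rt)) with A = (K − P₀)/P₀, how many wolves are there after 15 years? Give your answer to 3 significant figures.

A = (2190 − 70)/70 = 30.28571
P(15) = 2190 / (1 + 30.28571·e^(−0.189·15)) = 2190 / (1 + 30.28571·0.058719)
= 2190 / 2.77833 ≈ 788.24

≈ 788 wolves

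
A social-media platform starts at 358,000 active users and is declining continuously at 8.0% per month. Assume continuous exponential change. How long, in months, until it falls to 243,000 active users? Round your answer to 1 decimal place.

243000 = 358000 · e^(-0.08·t)
t = ln(243000/358000) / -0.08 = ln(0.67877) / -0.08 = -0.38747 / -0.08

t ≈ 4.8 months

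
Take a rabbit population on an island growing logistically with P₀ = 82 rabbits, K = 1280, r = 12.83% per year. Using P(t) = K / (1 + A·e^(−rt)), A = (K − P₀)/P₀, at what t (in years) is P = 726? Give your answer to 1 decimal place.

A = (1280 − 82)/82 = 14.60976
726 = 1280/(1 + 14.60976·e^(−0.1283t)) → 1 + 14.60976·e^(−0.1283t) = 1.76309
e^(−0.1283t) = 0.052231 → t = ln(19.14564)/0.1283 = 2.95207/0.1283

t ≈ 23.0 years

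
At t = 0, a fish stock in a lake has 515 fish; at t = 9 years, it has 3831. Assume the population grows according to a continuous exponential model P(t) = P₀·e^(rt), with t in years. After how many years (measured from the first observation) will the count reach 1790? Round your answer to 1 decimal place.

r = ln(3831/515) / 9 ≈ 0.222968 per year
t = ln(1790/515) / r = 1.2458 / 0.222968 ≈ 5.587

t ≈ 5.6 years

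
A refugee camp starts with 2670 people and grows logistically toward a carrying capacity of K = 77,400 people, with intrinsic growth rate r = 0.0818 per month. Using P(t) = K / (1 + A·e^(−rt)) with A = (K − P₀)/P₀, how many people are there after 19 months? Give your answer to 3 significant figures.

≈ 11,200 people

A = (77400 − 2670)/2670 = 27.98876
P(19) = 77400 / (1 + 27.98876·e^(−0.0818·19)) = 77400 / (1 + 27.98876·0.211358)
= 77400 / 6.91566 ≈ 11191.99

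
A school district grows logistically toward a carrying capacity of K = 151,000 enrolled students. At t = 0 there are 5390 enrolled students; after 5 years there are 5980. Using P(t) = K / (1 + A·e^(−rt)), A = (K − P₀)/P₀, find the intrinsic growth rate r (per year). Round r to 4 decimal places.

r ≈ 0.0216 per year

A = (151000 − 5390)/5390 = 27.01484
5980 = 151000/(1 + 27.01484·e^(−r·5)) → e^(−5r) = (25.25084 − 1)/27.01484 = 0.897686
r = −ln(0.897686)/5 = 0.10794/5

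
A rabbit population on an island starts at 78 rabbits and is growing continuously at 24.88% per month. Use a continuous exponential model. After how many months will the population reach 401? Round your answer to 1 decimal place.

401 = 78 · e^(0.2488·t)
t = ln(401/78) / 0.2488 = ln(5.14103) / 0.2488 = 1.63725 / 0.2488

t ≈ 6.6 months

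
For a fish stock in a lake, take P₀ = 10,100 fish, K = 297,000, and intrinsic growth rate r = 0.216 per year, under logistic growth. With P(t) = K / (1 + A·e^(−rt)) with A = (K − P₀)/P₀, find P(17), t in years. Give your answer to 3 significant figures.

A = (297000 − 10100)/10100 = 28.40594
P(17) = 297000 / (1 + 28.40594·e^(−0.216·17)) = 297000 / (1 + 28.40594·0.025426)
= 297000 / 1.72224 ≈ 172450.12

≈ 172,000 fish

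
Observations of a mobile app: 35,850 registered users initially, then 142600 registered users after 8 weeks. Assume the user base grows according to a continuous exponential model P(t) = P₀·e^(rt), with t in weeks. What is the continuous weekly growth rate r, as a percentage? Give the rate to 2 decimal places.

r ≈ 17.26% per week

142600 = 35850 · e^(r·8)
e^(8r) = 142600/35850 = 3.97768
r = ln(3.97768) / 8 = 1.3807 / 8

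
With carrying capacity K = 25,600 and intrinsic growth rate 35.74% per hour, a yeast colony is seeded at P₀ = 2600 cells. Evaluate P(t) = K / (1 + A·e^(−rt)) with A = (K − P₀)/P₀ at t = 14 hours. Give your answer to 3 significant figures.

≈ 24,200 cells

A = (25600 − 2600)/2600 = 8.84615
P(14) = 25600 / (1 + 8.84615·e^(−0.3574·14)) = 25600 / (1 + 8.84615·0.006714)
= 25600 / 1.05939 ≈ 24164.83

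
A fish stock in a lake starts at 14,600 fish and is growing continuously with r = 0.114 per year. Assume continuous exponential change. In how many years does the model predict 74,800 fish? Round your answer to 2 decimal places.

74800 = 14600 · e^(0.114·t)
t = ln(74800/14600) / 0.114 = ln(5.12329) / 0.114 = 1.6338 / 0.114

t ≈ 14.33 years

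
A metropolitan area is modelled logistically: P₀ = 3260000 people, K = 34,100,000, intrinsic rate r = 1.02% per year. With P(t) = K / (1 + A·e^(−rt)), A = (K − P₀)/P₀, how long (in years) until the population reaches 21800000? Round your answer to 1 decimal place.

A = (34100000 − 3260000)/3260000 = 9.46012
21800000 = 34100000/(1 + 9.46012·e^(−0.0102t)) → 1 + 9.46012·e^(−0.0102t) = 1.56422
e^(−0.0102t) = 0.059642 → t = ln(16.76672)/0.0102 = 2.8194/0.0102

t ≈ 276.4 years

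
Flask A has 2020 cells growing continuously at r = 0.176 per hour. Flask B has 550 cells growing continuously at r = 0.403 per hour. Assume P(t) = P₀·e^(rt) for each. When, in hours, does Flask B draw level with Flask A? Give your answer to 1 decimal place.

t ≈ 5.7 hours

2020·e^(0.176t) = 550·e^(0.403t)
2020/550 = e^((0.403 − 0.176)t) → ln(3.67273) = 0.227·t
t = 1.30093 / 0.227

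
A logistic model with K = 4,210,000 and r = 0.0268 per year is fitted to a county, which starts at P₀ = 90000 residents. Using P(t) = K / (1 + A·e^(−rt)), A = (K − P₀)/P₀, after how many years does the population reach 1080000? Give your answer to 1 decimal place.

A = (4210000 − 90000)/90000 = 45.77778
1080000 = 4210000/(1 + 45.77778·e^(−0.0268t)) → 1 + 45.77778·e^(−0.0268t) = 3.89815
e^(−0.0268t) = 0.063309 → t = ln(15.79553)/0.0268 = 2.75973/0.0268

t ≈ 103.0 years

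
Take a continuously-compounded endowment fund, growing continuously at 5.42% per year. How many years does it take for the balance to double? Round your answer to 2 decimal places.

doubling time = ln(2) / |r| = 0.69315 / 0.0542

doubling time ≈ 12.79 years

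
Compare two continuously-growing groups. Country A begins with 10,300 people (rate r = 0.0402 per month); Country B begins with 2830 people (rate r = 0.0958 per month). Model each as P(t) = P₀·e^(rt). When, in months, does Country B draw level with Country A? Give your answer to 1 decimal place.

10300·e^(0.0402t) = 2830·e^(0.0958t)
10300/2830 = e^((0.0958 − 0.0402)t) → ln(3.63958) = 0.0556·t
t = 1.29187 / 0.0556

t ≈ 23.2 months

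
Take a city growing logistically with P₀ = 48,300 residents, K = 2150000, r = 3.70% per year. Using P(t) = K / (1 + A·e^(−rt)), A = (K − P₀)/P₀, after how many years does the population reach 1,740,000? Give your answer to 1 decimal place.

A = (2150000 − 48300)/48300 = 43.51346
1740000 = 2150000/(1 + 43.51346·e^(−0.037t)) → 1 + 43.51346·e^(−0.037t) = 1.23563
e^(−0.037t) = 0.005415 → t = ln(184.66687)/0.037 = 5.21855/0.037

t ≈ 141.0 years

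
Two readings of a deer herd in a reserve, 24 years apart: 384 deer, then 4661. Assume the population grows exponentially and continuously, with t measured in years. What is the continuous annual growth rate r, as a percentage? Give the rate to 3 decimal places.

4661 = 384 · e^(r·24)
e^(24r) = 4661/384 = 12.13802
r = ln(12.13802) / 24 = 2.49634 / 24

r ≈ 10.401% per year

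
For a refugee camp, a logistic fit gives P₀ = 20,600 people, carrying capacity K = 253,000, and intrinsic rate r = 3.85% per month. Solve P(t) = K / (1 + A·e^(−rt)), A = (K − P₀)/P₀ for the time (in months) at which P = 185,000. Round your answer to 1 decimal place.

A = (253000 − 20600)/20600 = 11.28155
185000 = 253000/(1 + 11.28155·e^(−0.0385t)) → 1 + 11.28155·e^(−0.0385t) = 1.36757
e^(−0.0385t) = 0.032581 → t = ln(30.69246)/0.0385 = 3.42402/0.0385

t ≈ 88.9 months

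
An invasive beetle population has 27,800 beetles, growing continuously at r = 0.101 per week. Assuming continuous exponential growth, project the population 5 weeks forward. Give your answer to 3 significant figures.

P(5) = 27800 · e^(0.101·5) = 27800 · e^(0.505)
= 27800 · 1.65699 ≈ 46064.2

≈ 46,100 beetles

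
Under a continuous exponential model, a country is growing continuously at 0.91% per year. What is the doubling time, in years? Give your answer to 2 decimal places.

doubling time ≈ 76.17 years

doubling time = ln(2) / |r| = 0.69315 / 0.0091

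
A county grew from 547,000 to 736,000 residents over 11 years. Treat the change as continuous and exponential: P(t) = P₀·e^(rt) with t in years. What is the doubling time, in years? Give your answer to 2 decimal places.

r = ln(736000/547000) / 11 = ln(1.34552) / 11 ≈ 0.02698 per year
doubling time = ln 2 / |r| = 0.69315 / 0.02698

doubling time ≈ 25.69 years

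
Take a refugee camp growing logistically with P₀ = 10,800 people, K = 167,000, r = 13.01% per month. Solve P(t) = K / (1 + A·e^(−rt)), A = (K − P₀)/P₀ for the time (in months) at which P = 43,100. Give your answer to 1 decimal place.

A = (167000 − 10800)/10800 = 14.46296
43100 = 167000/(1 + 14.46296·e^(−0.1301t)) → 1 + 14.46296·e^(−0.1301t) = 3.87471
e^(−0.1301t) = 0.198764 → t = ln(5.0311)/0.1301 = 1.61564/0.1301

t ≈ 12.4 months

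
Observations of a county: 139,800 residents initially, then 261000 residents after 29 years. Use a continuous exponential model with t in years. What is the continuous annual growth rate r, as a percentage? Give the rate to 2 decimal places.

r ≈ 2.15% per year

261000 = 139800 · e^(r·29)
e^(29r) = 261000/139800 = 1.86695
r = ln(1.86695) / 29 = 0.62431 / 29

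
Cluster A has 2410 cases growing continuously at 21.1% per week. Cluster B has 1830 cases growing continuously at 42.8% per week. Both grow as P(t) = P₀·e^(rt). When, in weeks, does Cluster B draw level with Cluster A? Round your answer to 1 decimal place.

2410·e^(0.211t) = 1830·e^(0.428t)
2410/1830 = e^((0.428 − 0.211)t) → ln(1.31694) = 0.217·t
t = 0.27531 / 0.217

t ≈ 1.3 weeks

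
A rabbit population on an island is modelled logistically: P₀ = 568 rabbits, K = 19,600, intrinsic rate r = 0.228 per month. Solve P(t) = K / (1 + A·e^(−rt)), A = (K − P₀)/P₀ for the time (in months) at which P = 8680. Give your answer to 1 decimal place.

A = (19600 − 568)/568 = 33.50704
8680 = 19600/(1 + 33.50704·e^(−0.228t)) → 1 + 33.50704·e^(−0.228t) = 2.25806
e^(−0.228t) = 0.037546 → t = ln(26.6338)/0.228 = 3.28218/0.228

t ≈ 14.4 months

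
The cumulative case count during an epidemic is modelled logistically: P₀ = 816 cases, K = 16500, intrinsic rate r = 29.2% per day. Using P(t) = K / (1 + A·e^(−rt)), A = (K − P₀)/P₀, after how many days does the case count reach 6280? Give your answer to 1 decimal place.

t ≈ 8.5 days

A = (16500 − 816)/816 = 19.22059
6280 = 16500/(1 + 19.22059·e^(−0.292t)) → 1 + 19.22059·e^(−0.292t) = 2.62739
e^(−0.292t) = 0.084669 → t = ln(11.81069)/0.292 = 2.46901/0.292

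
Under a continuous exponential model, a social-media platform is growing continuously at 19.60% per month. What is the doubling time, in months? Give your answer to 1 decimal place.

doubling time = ln(2) / |r| = 0.69315 / 0.196

doubling time ≈ 3.5 months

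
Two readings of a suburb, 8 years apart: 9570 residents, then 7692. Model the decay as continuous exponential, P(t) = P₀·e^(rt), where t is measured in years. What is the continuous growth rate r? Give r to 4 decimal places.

r ≈ -0.0273 per year

7692 = 9570 · e^(r·8)
e^(8r) = 7692/9570 = 0.80376
r = ln(0.80376) / 8 = -0.21845 / 8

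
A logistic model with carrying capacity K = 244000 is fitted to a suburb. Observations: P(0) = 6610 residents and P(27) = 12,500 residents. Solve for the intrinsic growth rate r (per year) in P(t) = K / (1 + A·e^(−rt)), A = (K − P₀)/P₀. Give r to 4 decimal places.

A = (244000 − 6610)/6610 = 35.91377
12500 = 244000/(1 + 35.91377·e^(−r·27)) → e^(−27r) = (19.52 − 1)/35.91377 = 0.51568
r = −ln(0.51568)/27 = 0.66227/27

r ≈ 0.0245 per year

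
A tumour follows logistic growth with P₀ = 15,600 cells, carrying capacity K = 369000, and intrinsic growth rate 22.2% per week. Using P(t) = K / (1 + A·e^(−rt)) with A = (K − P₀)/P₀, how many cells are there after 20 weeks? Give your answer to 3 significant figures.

A = (369000 − 15600)/15600 = 22.65385
P(20) = 369000 / (1 + 22.65385·e^(−0.222·20)) = 369000 / (1 + 22.65385·0.011796)
= 369000 / 1.26722 ≈ 291187.81

≈ 291,000 cells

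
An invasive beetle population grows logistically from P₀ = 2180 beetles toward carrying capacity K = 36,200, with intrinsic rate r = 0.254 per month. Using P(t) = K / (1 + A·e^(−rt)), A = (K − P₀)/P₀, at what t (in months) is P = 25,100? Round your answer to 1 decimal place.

t ≈ 14.0 months

A = (36200 − 2180)/2180 = 15.6055
25100 = 36200/(1 + 15.6055·e^(−0.254t)) → 1 + 15.6055·e^(−0.254t) = 1.44223
e^(−0.254t) = 0.028338 → t = ln(35.28812)/0.254 = 3.56355/0.254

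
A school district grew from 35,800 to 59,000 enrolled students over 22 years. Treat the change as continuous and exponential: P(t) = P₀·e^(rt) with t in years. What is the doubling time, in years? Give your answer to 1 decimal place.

doubling time ≈ 30.5 years

r = ln(59000/35800) / 22 = ln(1.64804) / 22 ≈ 0.022709 per year
doubling time = ln 2 / |r| = 0.69315 / 0.022709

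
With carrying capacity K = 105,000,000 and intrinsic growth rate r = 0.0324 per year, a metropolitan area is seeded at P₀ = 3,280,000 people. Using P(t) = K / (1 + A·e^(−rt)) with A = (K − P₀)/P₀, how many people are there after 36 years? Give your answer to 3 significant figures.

≈ 9,850,000 people

A = (105000000 − 3280000)/3280000 = 31.0122
P(36) = 105000000 / (1 + 31.0122·e^(−0.0324·36)) = 105000000 / (1 + 31.0122·0.311486)
= 105000000 / 10.65987 ≈ 9850023.39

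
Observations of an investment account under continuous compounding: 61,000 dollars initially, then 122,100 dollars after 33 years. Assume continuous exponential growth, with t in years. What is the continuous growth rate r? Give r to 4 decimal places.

122100 = 61000 · e^(r·33)
e^(33r) = 122100/61000 = 2.00164
r = ln(2.00164) / 33 = 0.69397 / 33

r ≈ 0.0210 per year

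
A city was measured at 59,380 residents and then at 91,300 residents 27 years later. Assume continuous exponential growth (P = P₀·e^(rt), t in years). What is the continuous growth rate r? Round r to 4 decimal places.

r ≈ 0.0159 per year

91300 = 59380 · e^(r·27)
e^(27r) = 91300/59380 = 1.53755
r = ln(1.53755) / 27 = 0.43019 / 27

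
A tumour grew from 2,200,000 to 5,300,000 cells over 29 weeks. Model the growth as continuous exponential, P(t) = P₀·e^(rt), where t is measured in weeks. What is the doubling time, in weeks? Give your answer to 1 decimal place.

r = ln(5300000/2200000) / 29 = ln(2.40909) / 29 ≈ 0.030319 per week
doubling time = ln 2 / |r| = 0.69315 / 0.030319

doubling time ≈ 22.9 weeks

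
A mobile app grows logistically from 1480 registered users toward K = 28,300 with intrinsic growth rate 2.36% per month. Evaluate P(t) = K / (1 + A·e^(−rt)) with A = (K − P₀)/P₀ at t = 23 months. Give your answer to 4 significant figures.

≈ 2,454 registered users

A = (28300 − 1480)/1480 = 18.12162
P(23) = 28300 / (1 + 18.12162·e^(−0.0236·23)) = 28300 / (1 + 18.12162·0.581119)
= 28300 / 11.53082 ≈ 2454.29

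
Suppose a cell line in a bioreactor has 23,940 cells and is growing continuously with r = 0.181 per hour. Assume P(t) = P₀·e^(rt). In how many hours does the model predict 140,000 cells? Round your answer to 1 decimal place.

140000 = 23940 · e^(0.181·t)
t = ln(140000/23940) / 0.181 = ln(5.84795) / 0.181 = 1.76609 / 0.181

t ≈ 9.8 hours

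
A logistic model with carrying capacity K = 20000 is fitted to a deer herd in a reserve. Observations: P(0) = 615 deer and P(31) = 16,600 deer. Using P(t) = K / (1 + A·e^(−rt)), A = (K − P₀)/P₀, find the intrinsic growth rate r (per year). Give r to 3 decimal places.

r ≈ 0.162 per year

A = (20000 − 615)/615 = 31.52033
16600 = 20000/(1 + 31.52033·e^(−r·31)) → e^(−31r) = (1.20482 − 1)/31.52033 = 0.006498
r = −ln(0.006498)/31 = 5.03626/31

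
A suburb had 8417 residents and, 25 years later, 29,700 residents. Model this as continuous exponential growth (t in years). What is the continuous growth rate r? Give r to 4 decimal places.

r ≈ 0.0504 per year

29700 = 8417 · e^(r·25)
e^(25r) = 29700/8417 = 3.52857
r = ln(3.52857) / 25 = 1.26089 / 25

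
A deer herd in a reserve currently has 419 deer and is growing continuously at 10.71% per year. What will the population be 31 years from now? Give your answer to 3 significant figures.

P(31) = 419 · e^(0.1071·31) = 419 · e^(3.3201)
= 419 · 27.66312 ≈ 11590.85

≈ 11,600 deer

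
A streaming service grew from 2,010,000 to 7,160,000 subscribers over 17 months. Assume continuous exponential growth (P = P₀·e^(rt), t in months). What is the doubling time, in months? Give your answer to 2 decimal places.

doubling time ≈ 9.28 months

r = ln(7160000/2010000) / 17 = ln(3.56219) / 17 ≈ 0.074728 per month
doubling time = ln 2 / |r| = 0.69315 / 0.074728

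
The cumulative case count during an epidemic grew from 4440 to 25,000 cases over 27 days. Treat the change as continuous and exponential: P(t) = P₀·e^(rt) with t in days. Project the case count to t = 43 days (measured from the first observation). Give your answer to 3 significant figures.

≈ 69,600 cases

r = ln(25000/4440) / 27 ≈ 0.064008 per day
P(43) = 4440 · e^(0.064008·43) = 4440 · 15.67948 ≈ 69616.88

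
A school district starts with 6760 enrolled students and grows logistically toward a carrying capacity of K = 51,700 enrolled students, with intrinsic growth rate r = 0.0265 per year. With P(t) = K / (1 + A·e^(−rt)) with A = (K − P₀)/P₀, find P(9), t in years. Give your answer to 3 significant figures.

≈ 8,290 enrolled students

A = (51700 − 6760)/6760 = 6.64793
P(9) = 51700 / (1 + 6.64793·e^(−0.0265·9)) = 51700 / (1 + 6.64793·0.787809)
= 51700 / 6.2373 ≈ 8288.85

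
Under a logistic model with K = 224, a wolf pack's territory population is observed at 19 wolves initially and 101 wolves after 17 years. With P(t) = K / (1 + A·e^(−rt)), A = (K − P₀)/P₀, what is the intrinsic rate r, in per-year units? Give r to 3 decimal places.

A = (224 − 19)/19 = 10.78947
101 = 224/(1 + 10.78947·e^(−r·17)) → e^(−17r) = (2.21782 − 1)/10.78947 = 0.112871
r = −ln(0.112871)/17 = 2.18151/17

r ≈ 0.128 per year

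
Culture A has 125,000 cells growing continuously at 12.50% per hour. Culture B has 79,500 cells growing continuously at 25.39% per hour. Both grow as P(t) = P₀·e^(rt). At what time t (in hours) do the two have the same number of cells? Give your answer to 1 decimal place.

125000·e^(0.125t) = 79500·e^(0.2539t)
125000/79500 = e^((0.2539 − 0.125)t) → ln(1.57233) = 0.1289·t
t = 0.45256 / 0.1289

t ≈ 3.5 hours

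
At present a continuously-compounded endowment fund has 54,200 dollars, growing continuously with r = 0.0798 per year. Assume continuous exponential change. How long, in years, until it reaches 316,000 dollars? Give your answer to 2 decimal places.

t ≈ 22.09 years

316000 = 54200 · e^(0.0798·t)
t = ln(316000/54200) / 0.0798 = ln(5.83026) / 0.0798 = 1.76306 / 0.0798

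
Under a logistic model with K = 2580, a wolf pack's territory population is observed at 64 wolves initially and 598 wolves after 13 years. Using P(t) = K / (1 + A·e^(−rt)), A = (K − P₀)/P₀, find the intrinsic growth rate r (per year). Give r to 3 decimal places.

r ≈ 0.190 per year

A = (2580 − 64)/64 = 39.3125
598 = 2580/(1 + 39.3125·e^(−r·13)) → e^(−13r) = (4.31438 − 1)/39.3125 = 0.084309
r = −ln(0.084309)/13 = 2.47327/13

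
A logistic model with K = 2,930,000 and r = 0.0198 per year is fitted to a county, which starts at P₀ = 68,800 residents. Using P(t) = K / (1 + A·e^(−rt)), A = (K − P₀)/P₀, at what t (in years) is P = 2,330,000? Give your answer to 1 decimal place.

t ≈ 256.8 years

A = (2930000 − 68800)/68800 = 41.58721
2330000 = 2930000/(1 + 41.58721·e^(−0.0198t)) → 1 + 41.58721·e^(−0.0198t) = 1.25751
e^(−0.0198t) = 0.006192 → t = ln(161.497)/0.0198 = 5.08449/0.0198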